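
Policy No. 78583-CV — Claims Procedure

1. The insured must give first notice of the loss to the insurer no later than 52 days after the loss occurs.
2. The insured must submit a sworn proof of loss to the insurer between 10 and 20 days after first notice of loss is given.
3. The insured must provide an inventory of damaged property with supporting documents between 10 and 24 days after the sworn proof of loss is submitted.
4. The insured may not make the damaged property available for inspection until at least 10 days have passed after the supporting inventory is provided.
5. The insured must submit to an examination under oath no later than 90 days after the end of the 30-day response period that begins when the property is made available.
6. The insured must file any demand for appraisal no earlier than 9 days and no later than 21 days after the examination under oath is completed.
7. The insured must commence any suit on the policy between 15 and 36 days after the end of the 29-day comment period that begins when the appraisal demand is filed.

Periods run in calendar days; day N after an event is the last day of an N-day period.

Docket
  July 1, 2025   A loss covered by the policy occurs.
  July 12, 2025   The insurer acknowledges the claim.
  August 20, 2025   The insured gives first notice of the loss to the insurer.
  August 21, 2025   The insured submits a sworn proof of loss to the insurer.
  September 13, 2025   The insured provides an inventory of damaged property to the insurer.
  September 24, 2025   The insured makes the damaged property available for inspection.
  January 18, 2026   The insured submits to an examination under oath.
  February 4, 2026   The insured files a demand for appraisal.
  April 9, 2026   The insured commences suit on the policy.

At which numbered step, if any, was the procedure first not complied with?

Step 1 — counting 52 days from July 1, 2025 (when the loss occurs) gives a deadline of August 22, 2025; done August 20, 2025 — timely.
Step 2 — 10 and 20 days from August 20, 2025 (when first notice of loss is given) are August 30, 2025 and September 9, 2025 respectively; done August 21, 2025 — 9 days before the window opened.

Step 2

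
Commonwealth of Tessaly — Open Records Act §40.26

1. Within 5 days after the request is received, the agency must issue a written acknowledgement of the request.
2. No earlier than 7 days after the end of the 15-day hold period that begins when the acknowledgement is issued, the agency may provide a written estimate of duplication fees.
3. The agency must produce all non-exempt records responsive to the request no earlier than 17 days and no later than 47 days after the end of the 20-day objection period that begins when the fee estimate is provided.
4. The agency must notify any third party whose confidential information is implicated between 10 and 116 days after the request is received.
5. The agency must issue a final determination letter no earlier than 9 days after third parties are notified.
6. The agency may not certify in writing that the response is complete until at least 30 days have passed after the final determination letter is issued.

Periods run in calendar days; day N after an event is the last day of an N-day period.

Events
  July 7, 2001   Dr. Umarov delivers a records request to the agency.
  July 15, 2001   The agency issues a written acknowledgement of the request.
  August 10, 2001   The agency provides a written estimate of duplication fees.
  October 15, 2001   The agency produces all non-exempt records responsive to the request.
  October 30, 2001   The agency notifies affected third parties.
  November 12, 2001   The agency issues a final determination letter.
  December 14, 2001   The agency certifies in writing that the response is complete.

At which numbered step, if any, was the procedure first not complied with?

Step 1

(1) due by July 7, 2001 + 5 days = July 12, 2001; July 15, 2001 misses that deadline by 3 days.
That is the first point of non-compliance.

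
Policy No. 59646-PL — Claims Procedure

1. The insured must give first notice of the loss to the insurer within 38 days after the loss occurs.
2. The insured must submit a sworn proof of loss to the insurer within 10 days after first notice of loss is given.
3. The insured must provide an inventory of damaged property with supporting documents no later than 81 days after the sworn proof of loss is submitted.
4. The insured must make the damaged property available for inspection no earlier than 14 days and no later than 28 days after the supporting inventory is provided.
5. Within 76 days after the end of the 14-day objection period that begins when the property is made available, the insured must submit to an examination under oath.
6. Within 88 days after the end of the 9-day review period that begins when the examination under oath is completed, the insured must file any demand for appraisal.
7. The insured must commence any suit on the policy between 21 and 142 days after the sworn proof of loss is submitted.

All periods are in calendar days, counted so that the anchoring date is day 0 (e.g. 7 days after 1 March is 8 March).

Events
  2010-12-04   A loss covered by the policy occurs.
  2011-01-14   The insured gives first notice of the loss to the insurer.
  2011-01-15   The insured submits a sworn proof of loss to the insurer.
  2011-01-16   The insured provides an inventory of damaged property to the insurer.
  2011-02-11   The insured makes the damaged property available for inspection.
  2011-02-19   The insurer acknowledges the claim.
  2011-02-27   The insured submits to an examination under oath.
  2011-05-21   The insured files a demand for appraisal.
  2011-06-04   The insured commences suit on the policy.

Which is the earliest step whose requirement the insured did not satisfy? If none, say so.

Step 1

(1) due by 2010-12-04 + 38 days = 2011-01-11; done 2011-01-14 — 3 days late.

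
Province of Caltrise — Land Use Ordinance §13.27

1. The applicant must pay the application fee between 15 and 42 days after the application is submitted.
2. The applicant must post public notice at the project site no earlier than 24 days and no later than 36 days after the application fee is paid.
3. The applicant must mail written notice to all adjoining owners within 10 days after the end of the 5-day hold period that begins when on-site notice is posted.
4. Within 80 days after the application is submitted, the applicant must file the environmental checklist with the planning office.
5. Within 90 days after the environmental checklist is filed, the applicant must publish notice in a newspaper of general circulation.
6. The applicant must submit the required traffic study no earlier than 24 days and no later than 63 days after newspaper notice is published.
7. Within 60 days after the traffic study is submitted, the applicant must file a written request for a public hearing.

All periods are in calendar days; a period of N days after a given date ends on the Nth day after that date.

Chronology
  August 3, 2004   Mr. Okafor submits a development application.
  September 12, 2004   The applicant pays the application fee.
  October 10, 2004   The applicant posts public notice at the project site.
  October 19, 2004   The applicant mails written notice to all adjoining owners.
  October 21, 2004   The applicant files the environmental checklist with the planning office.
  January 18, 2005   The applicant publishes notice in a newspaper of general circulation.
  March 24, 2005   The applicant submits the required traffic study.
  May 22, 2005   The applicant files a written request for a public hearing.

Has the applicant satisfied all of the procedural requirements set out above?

No

Step 1: the window is 15–42 days after August 3, 2004 (when the application is submitted), so August 18, 2004 through September 14, 2004; done September 12, 2004 — within the window.
Step 2: the window is 24–36 days after September 12, 2004 (when the application fee is paid), so October 6, 2004 through October 18, 2004; done October 10, 2004 — within the window.
Step 3: 10 days after October 15, 2004 (end of the 5-day hold period, which began when on-site notice is posted on October 10, 2004) is October 25, 2004; October 19, 2004 is within that limit.
Step 4: 80 days after August 3, 2004 (when the application is submitted) is October 22, 2004; completed October 21, 2004, before the deadline.
Step 5: 90 days after October 21, 2004 (when the environmental checklist is filed) is January 19, 2005; done January 18, 2005 — timely.
Step 6: the window is 24–63 days after January 18, 2005 (when newspaper notice is published), so February 11, 2005 through March 22, 2005; March 24, 2005 is 2 days past the end of the window.
The procedure was therefore not followed at step 6.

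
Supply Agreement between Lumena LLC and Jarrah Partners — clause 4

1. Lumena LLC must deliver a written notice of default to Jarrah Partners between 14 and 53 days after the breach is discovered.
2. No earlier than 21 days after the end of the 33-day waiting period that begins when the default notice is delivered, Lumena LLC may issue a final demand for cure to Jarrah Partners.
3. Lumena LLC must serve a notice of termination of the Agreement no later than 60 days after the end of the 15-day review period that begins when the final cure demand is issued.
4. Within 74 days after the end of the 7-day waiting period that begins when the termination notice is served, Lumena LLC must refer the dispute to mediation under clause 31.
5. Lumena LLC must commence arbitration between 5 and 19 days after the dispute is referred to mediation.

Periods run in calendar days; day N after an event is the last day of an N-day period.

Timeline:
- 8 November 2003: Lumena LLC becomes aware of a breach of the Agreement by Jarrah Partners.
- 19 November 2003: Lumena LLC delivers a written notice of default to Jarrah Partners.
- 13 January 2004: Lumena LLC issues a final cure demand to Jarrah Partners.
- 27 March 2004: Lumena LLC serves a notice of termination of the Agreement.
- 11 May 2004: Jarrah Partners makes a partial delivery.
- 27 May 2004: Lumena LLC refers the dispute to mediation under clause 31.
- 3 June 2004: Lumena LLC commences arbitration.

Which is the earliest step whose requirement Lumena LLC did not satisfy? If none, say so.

(1) the permitted window runs from 8 November 2003 + 14 = 22 November 2003 to 8 November 2003 + 53 = 31 December 2003; 19 November 2003 is 3 days too early.
That is the first point of non-compliance.

Step 1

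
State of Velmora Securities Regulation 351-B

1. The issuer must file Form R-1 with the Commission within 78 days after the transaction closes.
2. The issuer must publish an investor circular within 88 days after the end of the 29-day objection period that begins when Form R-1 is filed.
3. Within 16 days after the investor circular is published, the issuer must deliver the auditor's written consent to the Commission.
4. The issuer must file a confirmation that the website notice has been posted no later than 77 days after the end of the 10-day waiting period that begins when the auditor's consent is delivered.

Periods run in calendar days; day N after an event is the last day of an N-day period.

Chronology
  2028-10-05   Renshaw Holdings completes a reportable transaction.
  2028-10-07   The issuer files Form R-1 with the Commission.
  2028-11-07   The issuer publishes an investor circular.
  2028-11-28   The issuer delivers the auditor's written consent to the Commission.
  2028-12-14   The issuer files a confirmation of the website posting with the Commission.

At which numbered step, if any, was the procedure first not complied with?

Step 1 — counting 78 days from 2028-10-05 (when the transaction closes) gives a deadline of 2028-12-22; done 2028-10-07 — timely.
Step 2 — counting 88 days from 2028-11-05 (end of the 29-day objection period, which began when Form R-1 is filed on 2028-10-07) gives a deadline of 2029-02-01; done 2028-11-07 — timely.
Step 3 — counting 16 days from 2028-11-07 (when the investor circular is published) gives a deadline of 2028-11-23; done 2028-11-28 — 5 days late.
No need to go further; step 3 was not satisfied.

Step 3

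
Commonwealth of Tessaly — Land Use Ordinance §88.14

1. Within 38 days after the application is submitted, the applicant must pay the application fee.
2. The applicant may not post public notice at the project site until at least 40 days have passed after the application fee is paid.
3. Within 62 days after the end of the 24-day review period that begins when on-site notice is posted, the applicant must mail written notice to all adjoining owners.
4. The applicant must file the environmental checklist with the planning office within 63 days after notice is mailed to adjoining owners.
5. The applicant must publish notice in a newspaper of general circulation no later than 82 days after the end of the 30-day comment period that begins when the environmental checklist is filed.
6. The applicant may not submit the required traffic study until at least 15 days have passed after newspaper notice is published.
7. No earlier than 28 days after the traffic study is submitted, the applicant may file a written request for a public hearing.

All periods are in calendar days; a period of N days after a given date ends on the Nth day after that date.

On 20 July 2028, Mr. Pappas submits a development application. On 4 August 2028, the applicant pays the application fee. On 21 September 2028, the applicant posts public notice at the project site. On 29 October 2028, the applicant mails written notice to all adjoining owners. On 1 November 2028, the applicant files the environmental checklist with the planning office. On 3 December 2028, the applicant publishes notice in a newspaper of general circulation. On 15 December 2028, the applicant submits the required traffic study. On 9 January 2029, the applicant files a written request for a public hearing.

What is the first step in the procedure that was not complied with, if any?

Step 1: 38 days after 20 July 2028 (when the application is submitted) is 27 August 2028; 4 August 2028 is within that limit.
Step 2: the earliest permitted date is 40 days after 4 August 2028 (when the application fee is paid), i.e. 13 September 2028; 21 September 2028 is on or after that date.
Step 3: 62 days after 15 October 2028 (end of the 24-day review period, which began when on-site notice is posted on 21 September 2028) is 16 December 2028; completed 29 October 2028, before the deadline.
Step 4: 63 days after 29 October 2028 (when notice is mailed to adjoining owners) is 31 December 2028; done 1 November 2028 — timely.
Step 5: 82 days after 1 December 2028 (end of the 30-day comment period, which began when the environmental checklist is filed on 1 November 2028) is 21 February 2029; completed 3 December 2028, before the deadline.
Step 6: the earliest permitted date is 15 days after 3 December 2028 (when newspaper notice is published), i.e. 18 December 2028; done 15 December 2028 — 3 days too early.
No need to go further; step 6 was not satisfied.

Step 6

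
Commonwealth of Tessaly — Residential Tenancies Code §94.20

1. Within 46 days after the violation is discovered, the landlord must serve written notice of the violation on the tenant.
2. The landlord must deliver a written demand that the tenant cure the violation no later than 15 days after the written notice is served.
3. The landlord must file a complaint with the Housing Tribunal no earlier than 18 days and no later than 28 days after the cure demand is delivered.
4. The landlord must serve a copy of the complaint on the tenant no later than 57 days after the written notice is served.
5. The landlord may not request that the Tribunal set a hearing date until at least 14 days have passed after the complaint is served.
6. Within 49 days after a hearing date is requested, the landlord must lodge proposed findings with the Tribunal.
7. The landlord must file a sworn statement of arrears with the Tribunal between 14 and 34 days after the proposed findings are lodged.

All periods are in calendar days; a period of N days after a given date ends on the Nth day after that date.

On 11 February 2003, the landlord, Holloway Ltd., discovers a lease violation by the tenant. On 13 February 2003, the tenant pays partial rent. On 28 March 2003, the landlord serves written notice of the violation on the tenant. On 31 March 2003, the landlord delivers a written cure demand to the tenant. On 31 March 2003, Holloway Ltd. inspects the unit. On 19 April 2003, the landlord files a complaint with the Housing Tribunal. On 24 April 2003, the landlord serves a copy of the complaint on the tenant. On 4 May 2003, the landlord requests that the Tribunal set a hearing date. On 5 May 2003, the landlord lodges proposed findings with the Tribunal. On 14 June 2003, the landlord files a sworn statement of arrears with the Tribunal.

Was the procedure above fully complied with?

Step 1: 46 days after 11 February 2003 (when the violation is discovered) is 29 March 2003; 28 March 2003 is within that limit.
Step 2: 15 days after 28 March 2003 (when the written notice is served) is 12 April 2003; completed 31 March 2003, before the deadline.
Step 3: the window is 18–28 days after 31 March 2003 (when the cure demand is delivered), so 18 April 2003 through 28 April 2003; 19 April 2003 falls inside that range.
Step 4: 57 days after 28 March 2003 (when the written notice is served) is 24 May 2003; done 24 April 2003 — timely.
Step 5: the earliest permitted date is 14 days after 24 April 2003 (when the complaint is served), i.e. 8 May 2003; done 4 May 2003 — 4 days too early.
The analysis stops there.

No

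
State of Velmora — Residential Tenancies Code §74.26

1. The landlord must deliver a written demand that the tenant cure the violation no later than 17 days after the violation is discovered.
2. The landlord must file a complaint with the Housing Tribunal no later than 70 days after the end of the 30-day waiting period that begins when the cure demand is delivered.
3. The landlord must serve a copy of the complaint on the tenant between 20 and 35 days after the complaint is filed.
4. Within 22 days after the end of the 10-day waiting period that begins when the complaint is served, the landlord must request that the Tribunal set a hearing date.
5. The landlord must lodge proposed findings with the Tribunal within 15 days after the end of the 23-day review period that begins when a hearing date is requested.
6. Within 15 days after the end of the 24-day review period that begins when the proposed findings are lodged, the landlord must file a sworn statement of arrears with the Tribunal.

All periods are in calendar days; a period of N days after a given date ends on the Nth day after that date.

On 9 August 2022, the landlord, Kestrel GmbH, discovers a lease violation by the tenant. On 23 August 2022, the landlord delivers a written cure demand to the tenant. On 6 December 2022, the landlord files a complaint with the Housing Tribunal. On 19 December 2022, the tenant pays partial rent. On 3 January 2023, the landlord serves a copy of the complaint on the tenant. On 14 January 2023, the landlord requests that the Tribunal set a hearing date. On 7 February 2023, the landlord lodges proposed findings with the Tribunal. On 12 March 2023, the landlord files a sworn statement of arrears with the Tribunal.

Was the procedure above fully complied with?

No

Step 1: 17 days after 9 August 2022 (when the violation is discovered) is 26 August 2022; 23 August 2022 is within that limit.
Step 2: 70 days after 22 September 2022 (end of the 30-day waiting period, which began when the cure demand is delivered on 23 August 2022) is 1 December 2022; 6 December 2022 misses that deadline by 5 days.
That is the first point of non-compliance.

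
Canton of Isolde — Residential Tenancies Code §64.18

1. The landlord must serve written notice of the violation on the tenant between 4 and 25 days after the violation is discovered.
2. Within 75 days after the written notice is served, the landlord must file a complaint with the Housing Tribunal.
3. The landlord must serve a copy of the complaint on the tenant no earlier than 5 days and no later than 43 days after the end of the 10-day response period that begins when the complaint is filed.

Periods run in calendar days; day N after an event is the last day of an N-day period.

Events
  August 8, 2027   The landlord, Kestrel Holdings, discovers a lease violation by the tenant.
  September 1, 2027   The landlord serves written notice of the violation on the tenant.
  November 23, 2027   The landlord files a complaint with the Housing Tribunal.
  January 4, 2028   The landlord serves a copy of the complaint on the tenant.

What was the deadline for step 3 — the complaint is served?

The complaint is filed on November 23, 2027; the 10-day response period therefore ends December 3, 2027, and step 3 runs from that date. The window is 5–43 days after December 3, 2027; it closes on January 15, 2028.

January 15, 2028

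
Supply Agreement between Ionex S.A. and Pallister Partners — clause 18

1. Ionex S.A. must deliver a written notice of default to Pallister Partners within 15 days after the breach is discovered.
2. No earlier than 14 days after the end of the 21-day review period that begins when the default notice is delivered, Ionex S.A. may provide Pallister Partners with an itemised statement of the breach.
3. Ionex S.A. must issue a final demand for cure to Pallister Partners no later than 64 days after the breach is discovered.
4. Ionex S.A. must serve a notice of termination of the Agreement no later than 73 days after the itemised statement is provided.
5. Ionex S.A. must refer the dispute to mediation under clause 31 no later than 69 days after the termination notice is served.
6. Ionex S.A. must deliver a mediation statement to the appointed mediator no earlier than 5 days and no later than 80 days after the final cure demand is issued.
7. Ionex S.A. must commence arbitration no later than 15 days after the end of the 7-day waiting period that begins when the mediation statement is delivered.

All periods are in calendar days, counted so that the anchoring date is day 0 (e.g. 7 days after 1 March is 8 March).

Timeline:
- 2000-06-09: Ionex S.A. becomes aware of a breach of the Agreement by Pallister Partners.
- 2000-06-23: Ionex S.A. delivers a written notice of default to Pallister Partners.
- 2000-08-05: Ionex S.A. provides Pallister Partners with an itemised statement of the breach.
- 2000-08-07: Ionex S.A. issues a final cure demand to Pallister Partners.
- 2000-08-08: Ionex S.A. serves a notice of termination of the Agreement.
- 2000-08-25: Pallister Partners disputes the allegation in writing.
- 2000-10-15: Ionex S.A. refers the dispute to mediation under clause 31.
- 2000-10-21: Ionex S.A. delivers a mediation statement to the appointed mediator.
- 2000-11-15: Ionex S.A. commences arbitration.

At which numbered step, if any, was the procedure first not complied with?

Step 1: 15 days after 2000-06-09 (when the breach is discovered) is 2000-06-24; 2000-06-23 is within that limit.
Step 2: the earliest permitted date is 14 days after 2000-07-14 (end of the 21-day review period, which began when the default notice is delivered on 2000-06-23), i.e. 2000-07-28; done 2000-08-05 — permitted.
Step 3: 64 days after 2000-06-09 (when the breach is discovered) is 2000-08-12; completed 2000-08-07, before the deadline.
Step 4: 73 days after 2000-08-05 (when the itemised statement is provided) is 2000-10-17; completed 2000-08-08, before the deadline.
Step 5: 69 days after 2000-08-08 (when the termination notice is served) is 2000-10-16; done 2000-10-15 — timely.
Step 6: the window is 5–80 days after 2000-08-07 (when the final cure demand is issued), so 2000-08-12 through 2000-10-26; 2000-10-21 falls inside that range.
Step 7: 15 days after 2000-10-28 (end of the 7-day waiting period, which began when the mediation statement is delivered on 2000-10-21) is 2000-11-12; done 2000-11-15 — 3 days late.
The procedure was therefore not followed at step 7.

Step 7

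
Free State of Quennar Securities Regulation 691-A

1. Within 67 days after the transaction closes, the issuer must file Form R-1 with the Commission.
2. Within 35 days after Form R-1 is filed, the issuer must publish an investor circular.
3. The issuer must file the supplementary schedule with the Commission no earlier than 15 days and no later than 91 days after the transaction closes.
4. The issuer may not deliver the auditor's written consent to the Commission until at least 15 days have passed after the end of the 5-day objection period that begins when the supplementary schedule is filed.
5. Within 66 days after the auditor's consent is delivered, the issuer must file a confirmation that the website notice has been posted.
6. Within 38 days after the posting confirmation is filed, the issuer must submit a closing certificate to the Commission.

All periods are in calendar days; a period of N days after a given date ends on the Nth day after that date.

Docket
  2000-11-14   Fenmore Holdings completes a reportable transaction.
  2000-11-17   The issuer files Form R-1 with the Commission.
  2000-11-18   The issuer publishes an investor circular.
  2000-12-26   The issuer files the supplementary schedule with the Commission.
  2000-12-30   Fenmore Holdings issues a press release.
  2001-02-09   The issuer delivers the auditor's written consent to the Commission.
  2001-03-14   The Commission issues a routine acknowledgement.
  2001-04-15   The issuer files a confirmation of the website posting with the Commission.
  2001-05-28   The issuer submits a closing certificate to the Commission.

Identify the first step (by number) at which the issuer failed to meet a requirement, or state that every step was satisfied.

(1) due by 2000-11-14 + 67 days = 2001-01-20; 2000-11-17 is within that limit.
(2) due by 2000-11-17 + 35 days = 2000-12-22; done 2000-11-18 — timely.
(3) the permitted window runs from 2000-11-14 + 15 = 2000-11-29 to 2000-11-14 + 91 = 2001-02-13; 2000-12-26 falls inside that range.
(4) permitted from 2000-12-31 + 15 days = 2001-01-15 onward; done 2001-02-09, after the minimum wait.
(5) due by 2001-02-09 + 66 days = 2001-04-16; 2001-04-15 is within that limit.
(6) due by 2001-04-15 + 38 days = 2001-05-23; done 2001-05-28 — 5 days late.
The procedure was therefore not followed at step 6.

Step 6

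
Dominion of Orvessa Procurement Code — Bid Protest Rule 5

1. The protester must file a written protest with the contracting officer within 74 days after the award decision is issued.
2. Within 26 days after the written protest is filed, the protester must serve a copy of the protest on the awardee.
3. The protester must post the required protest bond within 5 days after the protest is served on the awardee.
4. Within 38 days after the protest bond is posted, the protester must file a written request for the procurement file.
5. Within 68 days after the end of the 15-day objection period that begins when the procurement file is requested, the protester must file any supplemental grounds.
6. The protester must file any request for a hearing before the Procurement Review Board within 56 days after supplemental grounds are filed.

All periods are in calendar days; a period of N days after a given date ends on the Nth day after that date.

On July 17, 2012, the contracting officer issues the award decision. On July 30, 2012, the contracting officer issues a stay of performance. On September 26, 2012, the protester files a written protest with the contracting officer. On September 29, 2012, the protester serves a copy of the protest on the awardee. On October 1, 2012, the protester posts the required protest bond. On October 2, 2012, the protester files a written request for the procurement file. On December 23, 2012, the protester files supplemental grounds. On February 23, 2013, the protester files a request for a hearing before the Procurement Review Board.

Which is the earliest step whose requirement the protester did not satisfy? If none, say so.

Step 1 — counting 74 days from July 17, 2012 (when the award decision is issued) gives a deadline of September 29, 2012; completed September 26, 2012, before the deadline.
Step 2 — counting 26 days from September 26, 2012 (when the written protest is filed) gives a deadline of October 22, 2012; September 29, 2012 is within that limit.
Step 3 — counting 5 days from September 29, 2012 (when the protest is served on the awardee) gives a deadline of October 4, 2012; completed October 1, 2012, before the deadline.
Step 4 — counting 38 days from October 1, 2012 (when the protest bond is posted) gives a deadline of November 8, 2012; done October 2, 2012 — timely.
Step 5 — counting 68 days from October 17, 2012 (end of the 15-day objection period, which began when the procurement file is requested on October 2, 2012) gives a deadline of December 24, 2012; completed December 23, 2012, before the deadline.
Step 6 — counting 56 days from December 23, 2012 (when supplemental grounds are filed) gives a deadline of February 17, 2013; done February 23, 2013 — 6 days late.
That is the first point of non-compliance.

Step 6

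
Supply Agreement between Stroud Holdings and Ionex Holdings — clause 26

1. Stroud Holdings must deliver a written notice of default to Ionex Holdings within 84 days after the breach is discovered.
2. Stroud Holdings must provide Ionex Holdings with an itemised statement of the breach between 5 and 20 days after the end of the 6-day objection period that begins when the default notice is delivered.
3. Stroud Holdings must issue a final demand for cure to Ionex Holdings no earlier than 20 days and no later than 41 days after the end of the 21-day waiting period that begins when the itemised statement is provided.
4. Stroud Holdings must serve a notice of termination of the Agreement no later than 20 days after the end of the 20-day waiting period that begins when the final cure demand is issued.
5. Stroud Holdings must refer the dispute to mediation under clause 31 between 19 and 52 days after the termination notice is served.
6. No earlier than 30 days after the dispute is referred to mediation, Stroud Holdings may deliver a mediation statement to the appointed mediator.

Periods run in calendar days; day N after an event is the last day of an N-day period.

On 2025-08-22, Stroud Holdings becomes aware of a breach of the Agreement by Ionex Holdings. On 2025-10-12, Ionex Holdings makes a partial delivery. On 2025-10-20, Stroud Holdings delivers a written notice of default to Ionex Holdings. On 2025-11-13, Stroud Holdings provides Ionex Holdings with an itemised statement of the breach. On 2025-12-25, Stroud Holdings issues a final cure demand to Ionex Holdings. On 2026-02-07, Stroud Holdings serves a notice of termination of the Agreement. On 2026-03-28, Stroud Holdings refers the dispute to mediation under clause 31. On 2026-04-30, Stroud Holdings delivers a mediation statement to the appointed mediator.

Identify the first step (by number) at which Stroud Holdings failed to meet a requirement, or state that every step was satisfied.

Step 4

(1) due by 2025-08-22 + 84 days = 2025-11-14; done 2025-10-20 — timely.
(2) the permitted window runs from 2025-10-26 + 5 = 2025-10-31 to 2025-10-26 + 20 = 2025-11-15; 2025-11-13 falls inside that range.
(3) the permitted window runs from 2025-12-04 + 20 = 2025-12-24 to 2025-12-04 + 41 = 2026-01-14; 2025-12-25 falls inside that range.
(4) due by 2026-01-14 + 20 days = 2026-02-03; done 2026-02-07 — 4 days late.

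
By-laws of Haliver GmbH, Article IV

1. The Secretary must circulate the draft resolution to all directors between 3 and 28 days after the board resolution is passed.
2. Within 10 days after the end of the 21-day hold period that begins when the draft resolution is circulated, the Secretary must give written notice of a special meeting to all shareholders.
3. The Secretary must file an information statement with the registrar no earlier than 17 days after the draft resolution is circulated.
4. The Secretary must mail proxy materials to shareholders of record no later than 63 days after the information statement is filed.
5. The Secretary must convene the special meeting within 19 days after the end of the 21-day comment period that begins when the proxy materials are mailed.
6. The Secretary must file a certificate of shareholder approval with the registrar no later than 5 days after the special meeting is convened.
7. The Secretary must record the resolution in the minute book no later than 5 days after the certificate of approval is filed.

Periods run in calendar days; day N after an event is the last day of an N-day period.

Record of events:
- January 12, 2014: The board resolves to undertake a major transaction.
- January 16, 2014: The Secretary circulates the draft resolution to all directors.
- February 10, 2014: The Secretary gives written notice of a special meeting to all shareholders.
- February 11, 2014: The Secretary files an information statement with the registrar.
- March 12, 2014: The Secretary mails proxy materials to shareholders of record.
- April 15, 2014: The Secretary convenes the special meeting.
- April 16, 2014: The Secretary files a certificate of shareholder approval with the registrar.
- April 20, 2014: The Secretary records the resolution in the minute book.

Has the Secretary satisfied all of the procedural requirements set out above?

Step 1 — 3 and 28 days from January 12, 2014 (when the board resolution is passed) are January 15, 2014 and February 9, 2014 respectively; done January 16, 2014, which is between those dates.
Step 2 — counting 10 days from February 6, 2014 (end of the 21-day hold period, which began when the draft resolution is circulated on January 16, 2014) gives a deadline of February 16, 2014; February 10, 2014 is within that limit.
Step 3 — must wait 17 days from January 16, 2014 (when the draft resolution is circulated), so not before February 2, 2014; done February 11, 2014 — permitted.
Step 4 — counting 63 days from February 11, 2014 (when the information statement is filed) gives a deadline of April 15, 2014; done March 12, 2014 — timely.
Step 5 — counting 19 days from April 2, 2014 (end of the 21-day comment period, which began when the proxy materials are mailed on March 12, 2014) gives a deadline of April 21, 2014; done April 15, 2014 — timely.
Step 6 — counting 5 days from April 15, 2014 (when the special meeting is convened) gives a deadline of April 20, 2014; April 16, 2014 is within that limit.
Step 7 — counting 5 days from April 16, 2014 (when the certificate of approval is filed) gives a deadline of April 21, 2014; done April 20, 2014 — timely.

Yes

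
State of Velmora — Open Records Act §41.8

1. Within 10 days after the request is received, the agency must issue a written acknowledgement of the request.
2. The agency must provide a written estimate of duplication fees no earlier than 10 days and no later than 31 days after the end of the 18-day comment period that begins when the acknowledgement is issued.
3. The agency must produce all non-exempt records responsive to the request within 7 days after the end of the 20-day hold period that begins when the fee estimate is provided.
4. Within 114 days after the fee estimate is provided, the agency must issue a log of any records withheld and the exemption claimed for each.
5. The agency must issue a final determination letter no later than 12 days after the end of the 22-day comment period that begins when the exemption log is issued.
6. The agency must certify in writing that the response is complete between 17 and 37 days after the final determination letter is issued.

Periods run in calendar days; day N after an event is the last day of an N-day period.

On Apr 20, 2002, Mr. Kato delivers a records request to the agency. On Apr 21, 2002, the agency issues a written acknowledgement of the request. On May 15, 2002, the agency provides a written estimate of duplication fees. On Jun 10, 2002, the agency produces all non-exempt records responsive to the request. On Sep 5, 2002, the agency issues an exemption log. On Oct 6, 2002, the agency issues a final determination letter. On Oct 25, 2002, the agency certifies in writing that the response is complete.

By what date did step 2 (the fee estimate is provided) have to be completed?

Jun 9, 2002

The acknowledgement is issued on Apr 21, 2002; the 18-day comment period therefore ends May 9, 2002, and step 2 runs from that date. The window is 10–31 days after May 9, 2002; it closes on Jun 9, 2002.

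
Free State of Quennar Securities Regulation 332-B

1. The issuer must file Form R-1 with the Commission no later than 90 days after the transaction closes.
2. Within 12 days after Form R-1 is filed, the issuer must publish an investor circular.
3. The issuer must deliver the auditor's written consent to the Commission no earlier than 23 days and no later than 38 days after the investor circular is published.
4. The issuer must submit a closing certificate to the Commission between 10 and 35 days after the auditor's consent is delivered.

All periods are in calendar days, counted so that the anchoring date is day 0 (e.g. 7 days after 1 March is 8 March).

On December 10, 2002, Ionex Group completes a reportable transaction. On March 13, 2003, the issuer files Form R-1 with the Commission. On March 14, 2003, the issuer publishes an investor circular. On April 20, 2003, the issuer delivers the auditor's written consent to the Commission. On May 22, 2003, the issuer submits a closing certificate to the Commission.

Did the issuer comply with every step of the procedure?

No

Step 1: 90 days after December 10, 2002 (when the transaction closes) is March 10, 2003; done March 13, 2003 — 3 days late.
Later steps need not be reached.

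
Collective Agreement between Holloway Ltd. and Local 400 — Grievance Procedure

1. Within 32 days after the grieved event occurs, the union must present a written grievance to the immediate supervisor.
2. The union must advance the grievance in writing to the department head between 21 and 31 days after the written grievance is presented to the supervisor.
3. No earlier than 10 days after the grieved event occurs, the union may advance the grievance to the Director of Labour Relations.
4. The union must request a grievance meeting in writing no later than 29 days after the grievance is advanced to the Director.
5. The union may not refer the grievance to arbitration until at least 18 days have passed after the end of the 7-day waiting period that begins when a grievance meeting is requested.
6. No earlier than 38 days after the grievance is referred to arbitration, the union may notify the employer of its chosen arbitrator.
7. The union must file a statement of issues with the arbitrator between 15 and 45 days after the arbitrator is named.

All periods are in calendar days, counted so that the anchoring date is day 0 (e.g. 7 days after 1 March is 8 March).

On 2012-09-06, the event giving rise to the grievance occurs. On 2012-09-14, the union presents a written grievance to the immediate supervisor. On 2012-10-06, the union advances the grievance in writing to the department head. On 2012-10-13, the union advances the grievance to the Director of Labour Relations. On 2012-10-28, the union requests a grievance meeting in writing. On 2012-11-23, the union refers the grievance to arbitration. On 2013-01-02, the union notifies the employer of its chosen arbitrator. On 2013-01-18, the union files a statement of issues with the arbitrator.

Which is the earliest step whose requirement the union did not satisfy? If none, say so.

None — every step was satisfied

Step 1: 32 days after 2012-09-06 (when the grieved event occurs) is 2012-10-08; done 2012-09-14 — timely.
Step 2: the window is 21–31 days after 2012-09-14 (when the written grievance is presented to the supervisor), so 2012-10-05 through 2012-10-15; 2012-10-06 falls inside that range.
Step 3: the earliest permitted date is 10 days after 2012-09-06 (when the grieved event occurs), i.e. 2012-09-16; done 2012-10-13, after the minimum wait.
Step 4: 29 days after 2012-10-13 (when the grievance is advanced to the Director) is 2012-11-11; completed 2012-10-28, before the deadline.
Step 5: the earliest permitted date is 18 days after 2012-11-04 (end of the 7-day waiting period, which began when a grievance meeting is requested on 2012-10-28), i.e. 2012-11-22; 2012-11-23 is on or after that date.
Step 6: the earliest permitted date is 38 days after 2012-11-23 (when the grievance is referred to arbitration), i.e. 2012-12-31; done 2013-01-02 — permitted.
Step 7: the window is 15–45 days after 2013-01-02 (when the arbitrator is named), so 2013-01-17 through 2013-02-16; done 2013-01-18, which is between those dates.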